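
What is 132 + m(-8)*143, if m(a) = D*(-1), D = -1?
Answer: 275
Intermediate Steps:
m(a) = 1 (m(a) = -1*(-1) = 1)
132 + m(-8)*143 = 132 + 1*143 = 132 + 143 = 275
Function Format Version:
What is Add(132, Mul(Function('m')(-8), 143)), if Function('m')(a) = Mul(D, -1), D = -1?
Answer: 275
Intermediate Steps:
Function('m')(a) = 1 (Function('m')(a) = Mul(-1, -1) = 1)
Add(132, Mul(Function('m')(-8), 143)) = Add(132, Mul(1, 143)) = Add(132, 143) = 275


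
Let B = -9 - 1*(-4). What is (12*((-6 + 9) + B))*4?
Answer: -96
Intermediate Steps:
B = -5 (B = -9 + 4 = -5)
(12*((-6 + 9) + B))*4 = (12*((-6 + 9) - 5))*4 = (12*(3 - 5))*4 = (12*(-2))*4 = -24*4 = -96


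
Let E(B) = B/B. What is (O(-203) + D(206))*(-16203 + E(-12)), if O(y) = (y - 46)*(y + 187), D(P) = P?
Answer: -67886380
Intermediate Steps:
E(B) = 1
O(y) = (-46 + y)*(187 + y)
(O(-203) + D(206))*(-16203 + E(-12)) = ((-8602 + (-203)² + 141*(-203)) + 206)*(-16203 + 1) = ((-8602 + 41209 - 28623) + 206)*(-16202) = (3984 + 206)*(-16202) = 4190*(-16202) = -67886380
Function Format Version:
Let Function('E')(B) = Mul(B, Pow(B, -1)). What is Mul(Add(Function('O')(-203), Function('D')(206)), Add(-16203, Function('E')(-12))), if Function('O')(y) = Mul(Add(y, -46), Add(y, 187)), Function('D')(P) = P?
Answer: -67886380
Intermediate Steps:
Function('E')(B) = 1
Function('O')(y) = Mul(Add(-46, y), Add(187, y))
Mul(Add(Function('O')(-203), Function('D')(206)), Add(-16203, Function('E')(-12))) = Mul(Add(Add(-8602, Pow(-203, 2), Mul(141, -203)), 206), Add(-16203, 1)) = Mul(Add(Add(-8602, 41209, -28623), 206), -16202) = Mul(Add(3984, 206), -16202) = Mul(4190, -16202) = -67886380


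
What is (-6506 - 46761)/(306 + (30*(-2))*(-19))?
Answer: -53267/1446 ≈ -36.837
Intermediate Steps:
(-6506 - 46761)/(306 + (30*(-2))*(-19)) = -53267/(306 - 60*(-19)) = -53267/(306 + 1140) = -53267/1446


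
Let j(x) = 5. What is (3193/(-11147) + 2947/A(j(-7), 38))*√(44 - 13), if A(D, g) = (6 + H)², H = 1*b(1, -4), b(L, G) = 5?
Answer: 32463856*√31/1348787 ≈ 134.01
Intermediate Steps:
H = 5 (H = 1*5 = 5)
A(D, g) = 121 (A(D, g) = (6 + 5)² = 11² = 121)
(3193/(-11147) + 2947/A(j(-7), 38))*√(44 - 13) = (3193/(-11147) + 2947/121)*√(44 - 13) = (3193*(-1/11147) + 2947*(1/121))*√31 = (-3193/11147 + 2947/121)*√31 = 32463856*√31/1348787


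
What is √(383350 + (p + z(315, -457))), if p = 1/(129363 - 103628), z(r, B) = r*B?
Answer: √158548968439610/25735 ≈ 489.28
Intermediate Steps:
z(r, B) = B*r
p = 1/25735 ≈ 3.8858e-5
√(383350 + (p + z(315, -457))) = √(383350 + (1/25735 - 457*315)) = √(383350 + (1/25735 - 143955)) = √(383350 - 3704681924/25735) = √(6160830326/25735) = √158548968439610/25735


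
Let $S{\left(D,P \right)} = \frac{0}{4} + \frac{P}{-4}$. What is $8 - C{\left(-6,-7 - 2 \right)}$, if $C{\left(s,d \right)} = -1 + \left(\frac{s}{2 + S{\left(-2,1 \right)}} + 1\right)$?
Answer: $\frac{80}{7} \approx 11.429$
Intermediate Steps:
$S{\left(D,P \right)} = - \frac{P}{4}$ ($S{\left(D,P \right)} = 0 \cdot \frac{1}{4} + P \left(- \frac{1}{4}\right) = 0 - \frac{P}{4} = - \frac{P}{4}$)
$C{\left(s,d \right)} = \frac{4 s}{7}$ ($C{\left(s,d \right)} = -1 + \left(\frac{s}{2 - \frac{1}{4}} + 1\right) = -1 + \left(\frac{s}{\frac{7}{4}} + 1\right) = -1 + \left(s \frac{4}{7} + 1\right) = -1 + \left(\frac{4 s}{7} + 1\right) = -1 + \left(1 + \frac{4 s}{7}\right) = \frac{4 s}{7}$)
$8 - C{\left(-6,-7 - 2 \right)} = 8 - \frac{4}{7} \left(-6\right) = 8 - - \frac{24}{7} = 8 + \frac{24}{7} = \frac{80}{7}$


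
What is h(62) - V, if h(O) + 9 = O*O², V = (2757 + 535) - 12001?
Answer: 247028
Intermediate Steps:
V = -8709 (V = 3292 - 12001 = -8709)
h(O) = -9 + O³ (h(O) = -9 + O*O² = -9 + O³)
h(62) - V = (-9 + 62³) - 1*(-8709) = (-9 + 238328) + 8709 = 238319 + 8709 = 247028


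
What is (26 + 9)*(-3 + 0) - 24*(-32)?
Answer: 663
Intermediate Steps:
(26 + 9)*(-3 + 0) - 24*(-32) = 35*(-3) + 768 = -105 + 768 = 663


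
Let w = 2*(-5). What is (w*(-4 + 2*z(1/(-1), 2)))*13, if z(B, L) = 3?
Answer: -260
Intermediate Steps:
w = -10
(w*(-4 + 2*z(1/(-1), 2)))*13 = -10*(-4 + 2*3)*13 = -10*(-4 + 6)*13 = -10*2*13 = -20*13 = -260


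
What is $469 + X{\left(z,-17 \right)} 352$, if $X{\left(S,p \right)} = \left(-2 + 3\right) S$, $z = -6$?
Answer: $-1643$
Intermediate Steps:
$X{\left(S,p \right)} = S$ ($X{\left(S,p \right)} = 1 S = S$)
$469 + X{\left(z,-17 \right)} 352 = 469 - 2112 = -1643$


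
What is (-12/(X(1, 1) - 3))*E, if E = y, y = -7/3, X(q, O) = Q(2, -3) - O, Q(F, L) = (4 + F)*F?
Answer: 7/2 ≈ 3.5000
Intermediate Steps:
Q(F, L) = F*(4 + F)
X(q, O) = 12 - O (X(q, O) = 2*(4 + 2) - O = 2*6 - O = 12 - O)
y = -7/3 (y = -7*1/3 = -7/3 ≈ -2.3333)
E = -7/3 ≈ -2.3333
(-12/(X(1, 1) - 3))*E = -12/((12 - 1*1) - 3)*(-7/3) = -12/((12 - 1) - 3)*(-7/3) = -12/(11 - 3)*(-7/3) = -12/8*(-7/3) = -12*1/8*(-7/3) = -3/2*(-7/3) = 7/2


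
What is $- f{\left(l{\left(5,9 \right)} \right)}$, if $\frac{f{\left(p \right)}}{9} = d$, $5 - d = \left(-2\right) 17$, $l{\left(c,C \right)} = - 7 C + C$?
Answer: $-351$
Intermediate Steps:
$l{\left(c,C \right)} = - 6 C$
$d = 39$ ($d = 5 - \left(-2\right) 17 = 5 - -34 = 5 + 34 = 39$)
$f{\left(p \right)} = 351$ ($f{\left(p \right)} = 9 \cdot 39 = 351$)
$- f{\left(l{\left(5,9 \right)} \right)} = \left(-1\right) 351 = -351$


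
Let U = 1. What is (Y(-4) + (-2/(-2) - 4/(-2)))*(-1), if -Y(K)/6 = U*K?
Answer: -27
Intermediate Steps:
Y(K) = -6*K
(Y(-4) + (-2/(-2) - 4/(-2)))*(-1) = (-6*(-4) + (-2/(-2) - 4/(-2)))*(-1) = (24 + (-2*(-1/2) - 4*(-1/2)))*(-1) = (24 + (1 + 2))*(-1) = (24 + 3)*(-1) = 27*(-1) = -27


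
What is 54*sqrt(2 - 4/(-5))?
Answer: 54*sqrt(70)/5 ≈ 90.359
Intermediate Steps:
54*sqrt(2 - 4/(-5)) = 54*sqrt(2 - 4*(-1/5)) = 54*sqrt(2 + 4/5) = 54*sqrt(14/5) = 54*(sqrt(70)/5) = 54*sqrt(70)/5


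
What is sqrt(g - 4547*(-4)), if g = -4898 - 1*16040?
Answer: 5*I*sqrt(110) ≈ 52.44*I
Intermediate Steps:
g = -20938 (g = -4898 - 16040 = -20938)
sqrt(g - 4547*(-4)) = sqrt(-20938 - 4547*(-4)) = sqrt(-20938 + 18188) = sqrt(-2750) = 5*I*sqrt(110)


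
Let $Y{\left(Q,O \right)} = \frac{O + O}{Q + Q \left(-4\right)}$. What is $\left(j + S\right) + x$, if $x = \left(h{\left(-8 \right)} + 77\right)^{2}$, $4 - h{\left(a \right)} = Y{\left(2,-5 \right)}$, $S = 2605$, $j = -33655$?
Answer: $- \frac{222806}{9} \approx -24756.0$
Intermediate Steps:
$Y{\left(Q,O \right)} = - \frac{2 O}{3 Q}$ ($Y{\left(Q,O \right)} = \frac{2 O}{Q - 4 Q} = \frac{2 O}{\left(-3\right) Q} = 2 O \left(- \frac{1}{3 Q}\right) = - \frac{2 O}{3 Q}$)
$h{\left(a \right)} = \frac{7}{3}$ ($h{\left(a \right)} = 4 - \left(- \frac{2}{3}\right) \left(-5\right) \frac{1}{2} = 4 - \frac{5}{3} = \frac{7}{3}$)
$x = \frac{56644}{9}$ ($x = \left(\frac{7}{3} + 77\right)^{2} = \left(\frac{238}{3}\right)^{2} = \frac{56644}{9} \approx 6293.8$)
$\left(j + S\right) + x = \left(-33655 + 2605\right) + \frac{56644}{9} = -31050 + \frac{56644}{9} = - \frac{222806}{9}$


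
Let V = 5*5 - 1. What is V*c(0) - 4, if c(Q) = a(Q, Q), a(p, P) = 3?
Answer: 68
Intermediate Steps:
c(Q) = 3
V = 24 (V = 25 - 1 = 24)
V*c(0) - 4 = 24*3 - 4 = 72 - 4 = 68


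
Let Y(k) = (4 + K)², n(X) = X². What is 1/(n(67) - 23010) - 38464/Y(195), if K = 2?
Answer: -178097945/166689 ≈ -1068.4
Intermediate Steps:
Y(k) = 36 (Y(k) = (4 + 2)² = 6² = 36)
1/(n(67) - 23010) - 38464/Y(195) = 1/(67² - 23010) - 38464/36 = 1/(4489 - 23010) - 38464/36 = 1/(-18521) - 1*9616/9 = -1/18521 - 9616/9 = -178097945/166689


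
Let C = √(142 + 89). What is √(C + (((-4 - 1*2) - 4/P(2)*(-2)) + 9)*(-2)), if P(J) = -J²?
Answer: √(-2 + √231) ≈ 3.6330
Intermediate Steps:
C = √231 ≈ 15.199
√(C + (((-4 - 1*2) - 4/P(2)*(-2)) + 9)*(-2)) = √(√231 + (((-4 - 1*2) - 4/((-1*2²))*(-2)) + 9)*(-2)) = √(√231 + (((-4 - 2) - 4/((-1*4))*(-2)) + 9)*(-2)) = √(√231 + ((-6 - 4/(-4)*(-2)) + 9)*(-2)) = √(√231 + ((-6 - 4*(-¼)*(-2)) + 9)*(-2)) = √(√231 + ((-6 + 1*(-2)) + 9)*(-2)) = √(√231 + ((-6 - 2) + 9)*(-2)) = √(√231 + (-8 + 9)*(-2)) = √(√231 + 1*(-2)) = √(√231 - 2) = √(-2 + √231)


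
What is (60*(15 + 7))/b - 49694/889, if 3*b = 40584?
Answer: -83885869/1503299 ≈ -55.801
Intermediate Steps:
b = 13528 (b = (⅓)*40584 = 13528)
(60*(15 + 7))/b - 49694/889 = (60*(15 + 7))/13528 - 49694/889 = (60*22)*(1/13528) - 49694*1/889 = 1320*(1/13528) - 49694/889 = 165/1691 - 49694/889 = -83885869/1503299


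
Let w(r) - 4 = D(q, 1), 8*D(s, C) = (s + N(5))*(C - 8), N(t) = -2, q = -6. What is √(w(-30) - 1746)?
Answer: I*√1735 ≈ 41.653*I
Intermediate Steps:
D(s, C) = (-8 + C)*(-2 + s)/8 (D(s, C) = ((s - 2)*(C - 8))/8 = ((-2 + s)*(-8 + C))/8 = ((-8 + C)*(-2 + s))/8 = (-8 + C)*(-2 + s)/8)
w(r) = 11 (w(r) = 4 + (2 - 1*(-6) - ¼*1 + (⅛)*1*(-6)) = 4 + (2 + 6 - ¼ - ¾) = 4 + 7 = 11)
√(w(-30) - 1746) = √(11 - 1746) = √(-1735) = I*√1735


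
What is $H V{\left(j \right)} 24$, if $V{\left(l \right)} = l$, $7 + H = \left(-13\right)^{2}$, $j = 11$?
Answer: $42768$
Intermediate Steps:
$H = 162$ ($H = -7 + \left(-13\right)^{2} = -7 + 169 = 162$)
$H V{\left(j \right)} 24 = 162 \cdot 11 \cdot 24 = 1782 \cdot 24 = 42768$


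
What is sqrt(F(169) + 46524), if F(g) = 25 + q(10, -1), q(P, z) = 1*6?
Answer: sqrt(46555) ≈ 215.77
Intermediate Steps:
q(P, z) = 6
F(g) = 31 (F(g) = 25 + 6 = 31)
sqrt(F(169) + 46524) = sqrt(31 + 46524) = sqrt(46555)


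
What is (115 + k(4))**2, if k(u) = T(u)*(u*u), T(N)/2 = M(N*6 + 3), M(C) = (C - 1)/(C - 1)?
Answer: 21609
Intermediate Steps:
M(C) = 1 (M(C) = (-1 + C)/(-1 + C) = 1)
T(N) = 2 (T(N) = 2*1 = 2)
k(u) = 2*u**2 (k(u) = 2*(u*u) = 2*u**2)
(115 + k(4))**2 = (115 + 2*4**2)**2 = (115 + 2*16)**2 = (115 + 32)**2 = 147**2 = 21609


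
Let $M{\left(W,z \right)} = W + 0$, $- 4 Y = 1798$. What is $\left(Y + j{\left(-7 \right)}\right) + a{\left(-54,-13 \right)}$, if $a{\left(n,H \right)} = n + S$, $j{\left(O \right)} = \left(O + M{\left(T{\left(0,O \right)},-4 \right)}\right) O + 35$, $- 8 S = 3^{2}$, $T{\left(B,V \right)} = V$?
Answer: $- \frac{2973}{8} \approx -371.63$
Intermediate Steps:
$Y = - \frac{899}{2}$ ($Y = \left(- \frac{1}{4}\right) 1798 = - \frac{899}{2} \approx -449.5$)
$S = - \frac{9}{8}$ ($S = - \frac{3^{2}}{8} = \left(- \frac{1}{8}\right) 9 = - \frac{9}{8} \approx -1.125$)
$M{\left(W,z \right)} = W$
$j{\left(O \right)} = 35 + 2 O^{2}$ ($j{\left(O \right)} = \left(O + O\right) O + 35 = 2 O O + 35 = 2 O^{2} + 35 = 35 + 2 O^{2}$)
$a{\left(n,H \right)} = - \frac{9}{8} + n$ ($a{\left(n,H \right)} = n - \frac{9}{8} = - \frac{9}{8} + n$)
$\left(Y + j{\left(-7 \right)}\right) + a{\left(-54,-13 \right)} = \left(- \frac{899}{2} + \left(35 + 2 \left(-7\right)^{2}\right)\right) - \frac{441}{8} = \left(- \frac{899}{2} + \left(35 + 2 \cdot 49\right)\right) - \frac{441}{8} = \left(- \frac{899}{2} + \left(35 + 98\right)\right) - \frac{441}{8} = \left(- \frac{899}{2} + 133\right) - \frac{441}{8} = - \frac{633}{2} - \frac{441}{8} = - \frac{2973}{8}$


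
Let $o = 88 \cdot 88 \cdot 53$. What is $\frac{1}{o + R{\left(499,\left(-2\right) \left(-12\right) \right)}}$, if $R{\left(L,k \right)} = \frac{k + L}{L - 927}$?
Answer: $\frac{428}{175664373} \approx 2.4365 \cdot 10^{-6}$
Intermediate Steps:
$R{\left(L,k \right)} = \frac{L + k}{-927 + L}$
$o = 410432$ ($o = 7744 \cdot 53 = 410432$)
$\frac{1}{o + R{\left(499,\left(-2\right) \left(-12\right) \right)}} = \frac{1}{410432 + \frac{499 - -24}{-927 + 499}} = \frac{1}{410432 + \frac{499 + 24}{-428}} = \frac{1}{410432 - \frac{523}{428}} = \frac{1}{\frac{175664373}{428}} = \frac{428}{175664373}$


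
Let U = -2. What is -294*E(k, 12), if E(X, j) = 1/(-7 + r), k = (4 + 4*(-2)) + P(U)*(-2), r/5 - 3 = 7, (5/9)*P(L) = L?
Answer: -294/43 ≈ -6.8372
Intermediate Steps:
P(L) = 9*L/5
r = 50 (r = 15 + 5*7 = 15 + 35 = 50)
k = 16/5 (k = (4 + 4*(-2)) + ((9/5)*(-2))*(-2) = (4 - 8) - 18/5*(-2) = -4 + 36/5 = 16/5 ≈ 3.2000)
E(X, j) = 1/43 (E(X, j) = 1/(-7 + 50) = 1/43)
-294*E(k, 12) = -294*1/43 = -294/43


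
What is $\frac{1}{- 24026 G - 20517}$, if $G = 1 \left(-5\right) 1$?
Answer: $\frac{1}{99613} \approx 1.0039 \cdot 10^{-5}$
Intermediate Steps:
$G = -5$ ($G = \left(-5\right) 1 = -5$)
$\frac{1}{- 24026 G - 20517} = \frac{1}{\left(-24026\right) \left(-5\right) - 20517} = \frac{1}{120130 - 20517} = \frac{1}{99613}$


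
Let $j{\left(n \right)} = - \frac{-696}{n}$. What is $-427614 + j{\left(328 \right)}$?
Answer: $- \frac{17532087}{41} \approx -4.2761 \cdot 10^{5}$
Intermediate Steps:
$j{\left(n \right)} = \frac{696}{n}$
$-427614 + j{\left(328 \right)} = -427614 + \frac{696}{328} = -427614 + 696 \cdot \frac{1}{328} = -427614 + \frac{87}{41} = - \frac{17532087}{41}$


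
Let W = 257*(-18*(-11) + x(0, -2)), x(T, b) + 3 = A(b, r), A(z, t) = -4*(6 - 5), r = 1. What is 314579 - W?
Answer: 265492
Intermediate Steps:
A(z, t) = -4 (A(z, t) = -4*1 = -4)
x(T, b) = -7 (x(T, b) = -3 - 4 = -7)
W = 49087 (W = 257*(-18*(-11) - 7) = 257*(198 - 7) = 257*191 = 49087)
314579 - W = 314579 - 1*49087 = 314579 - 49087 = 265492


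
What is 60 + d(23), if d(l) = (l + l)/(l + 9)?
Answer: 983/16 ≈ 61.438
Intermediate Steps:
d(l) = 2*l/(9 + l) (d(l) = (2*l)/(9 + l) = 2*l/(9 + l))
60 + d(23) = 60 + 2*23/(9 + 23) = 60 + 2*23/32 = 60 + 2*23*(1/32) = 60 + 23/16 = 983/16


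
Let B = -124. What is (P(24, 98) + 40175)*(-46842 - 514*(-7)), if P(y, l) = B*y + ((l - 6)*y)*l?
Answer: -10965943252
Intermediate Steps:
P(y, l) = -124*y + l*y*(-6 + l) (P(y, l) = -124*y + ((l - 6)*y)*l = -124*y + ((-6 + l)*y)*l = -124*y + (y*(-6 + l))*l = -124*y + l*y*(-6 + l))
(P(24, 98) + 40175)*(-46842 - 514*(-7)) = (24*(-124 + 98² - 6*98) + 40175)*(-46842 - 514*(-7)) = (24*(-124 + 9604 - 588) + 40175)*(-46842 + 3598) = (24*8892 + 40175)*(-43244) = (213408 + 40175)*(-43244) = 253583*(-43244) = -10965943252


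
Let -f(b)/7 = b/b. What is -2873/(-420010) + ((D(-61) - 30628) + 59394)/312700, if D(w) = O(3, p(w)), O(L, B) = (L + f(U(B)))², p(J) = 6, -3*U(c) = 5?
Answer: 324677873/3283428175 ≈ 0.098884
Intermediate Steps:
U(c) = -5/3 (U(c) = -⅓*5 = -5/3)
f(b) = -7 (f(b) = -7*b/b = -7*1 = -7)
O(L, B) = (-7 + L)² (O(L, B) = (L - 7)² = (-7 + L)²)
D(w) = 16 (D(w) = (-7 + 3)² = (-4)² = 16)
-2873/(-420010) + ((D(-61) - 30628) + 59394)/312700 = -2873/(-420010) + ((16 - 30628) + 59394)/312700 = -2873*(-1/420010) + (-30612 + 59394)*(1/312700) = 2873/420010 + 28782*(1/312700) = 2873/420010 + 14391/156350 = 324677873/3283428175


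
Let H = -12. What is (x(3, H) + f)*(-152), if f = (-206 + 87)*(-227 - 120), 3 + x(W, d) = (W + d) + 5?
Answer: -6275472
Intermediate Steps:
x(W, d) = 2 + W + d (x(W, d) = -3 + ((W + d) + 5) = -3 + (5 + W + d) = 2 + W + d)
f = 41293 (f = -119*(-347) = 41293)
(x(3, H) + f)*(-152) = ((2 + 3 - 12) + 41293)*(-152) = (-7 + 41293)*(-152) = 41286*(-152) = -6275472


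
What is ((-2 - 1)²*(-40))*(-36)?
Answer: 12960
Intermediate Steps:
((-2 - 1)²*(-40))*(-36) = ((-3)²*(-40))*(-36) = (9*(-40))*(-36) = -360*(-36) = 12960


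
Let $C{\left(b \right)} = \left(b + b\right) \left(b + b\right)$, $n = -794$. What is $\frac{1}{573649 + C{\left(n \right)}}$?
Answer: $\frac{1}{3095393} \approx 3.2306 \cdot 10^{-7}$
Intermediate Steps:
$C{\left(b \right)} = 4 b^{2}$ ($C{\left(b \right)} = 2 b 2 b = 4 b^{2}$)
$\frac{1}{573649 + C{\left(n \right)}} = \frac{1}{573649 + 4 \left(-794\right)^{2}} = \frac{1}{573649 + 4 \cdot 630436} = \frac{1}{573649 + 2521744} = \frac{1}{3095393}$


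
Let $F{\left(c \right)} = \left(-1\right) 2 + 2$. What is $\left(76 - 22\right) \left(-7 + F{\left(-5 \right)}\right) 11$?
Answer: $-4158$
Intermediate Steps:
$F{\left(c \right)} = 0$ ($F{\left(c \right)} = -2 + 2 = 0$)
$\left(76 - 22\right) \left(-7 + F{\left(-5 \right)}\right) 11 = \left(76 - 22\right) \left(-7 + 0\right) 11 = 54 \left(\left(-7\right) 11\right) = 54 \left(-77\right) = -4158$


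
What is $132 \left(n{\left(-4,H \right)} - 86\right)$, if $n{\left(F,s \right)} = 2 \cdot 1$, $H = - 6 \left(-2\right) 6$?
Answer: $-11088$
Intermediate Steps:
$H = 72$ ($H = - \left(-12\right) 6 = \left(-1\right) \left(-72\right) = 72$)
$n{\left(F,s \right)} = 2$
$132 \left(n{\left(-4,H \right)} - 86\right) = 132 \left(2 - 86\right) = 132 \left(-84\right) = -11088$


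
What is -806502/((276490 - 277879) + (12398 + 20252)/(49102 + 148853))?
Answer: 31930220682/54985369 ≈ 580.70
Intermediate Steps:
-806502/((276490 - 277879) + (12398 + 20252)/(49102 + 148853)) = -806502/(-1389 + 32650/197955) = -806502/(-1389 + 32650*(1/197955)) = -806502/(-1389 + 6530/39591) = -806502/(-54985369/39591) = -806502*(-39591/54985369) = 31930220682/54985369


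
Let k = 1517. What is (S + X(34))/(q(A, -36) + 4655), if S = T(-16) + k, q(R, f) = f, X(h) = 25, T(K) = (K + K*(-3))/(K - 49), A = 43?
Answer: 100198/300235 ≈ 0.33373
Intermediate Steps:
T(K) = -2*K/(-49 + K) (T(K) = (K - 3*K)/(-49 + K) = (-2*K)/(-49 + K) = -2*K/(-49 + K))
S = 98573/65 (S = -2*(-16)/(-49 - 16) + 1517 = -2*(-16)/(-65) + 1517 = -2*(-16)*(-1/65) + 1517 = -32/65 + 1517 = 98573/65 ≈ 1516.5)
(S + X(34))/(q(A, -36) + 4655) = (98573/65 + 25)/(-36 + 4655) = (100198/65)/4619 = (100198/65)*(1/4619) = 100198/300235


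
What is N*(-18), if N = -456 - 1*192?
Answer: 11664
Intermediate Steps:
N = -648 (N = -456 - 192 = -648)
N*(-18) = -648*(-18) = 11664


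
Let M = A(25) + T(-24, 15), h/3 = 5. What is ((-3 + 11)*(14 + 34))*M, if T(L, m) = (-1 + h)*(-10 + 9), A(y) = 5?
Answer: -3456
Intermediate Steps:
h = 15 (h = 3*5 = 15)
T(L, m) = -14 (T(L, m) = (-1 + 15)*(-10 + 9) = 14*(-1) = -14)
M = -9 (M = 5 - 14 = -9)
((-3 + 11)*(14 + 34))*M = ((-3 + 11)*(14 + 34))*(-9) = (8*48)*(-9) = 384*(-9) = -3456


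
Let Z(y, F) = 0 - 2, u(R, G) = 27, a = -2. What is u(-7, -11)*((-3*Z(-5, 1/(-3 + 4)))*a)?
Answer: -324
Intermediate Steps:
Z(y, F) = -2
u(-7, -11)*((-3*Z(-5, 1/(-3 + 4)))*a) = 27*(-3*(-2)*(-2)) = 27*(6*(-2)) = 27*(-12) = -324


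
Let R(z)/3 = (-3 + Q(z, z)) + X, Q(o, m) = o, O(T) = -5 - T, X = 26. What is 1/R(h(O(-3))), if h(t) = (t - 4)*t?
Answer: 1/105 ≈ 0.0095238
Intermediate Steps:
h(t) = t*(-4 + t) (h(t) = (-4 + t)*t = t*(-4 + t))
R(z) = 69 + 3*z (R(z) = 3*((-3 + z) + 26) = 3*(23 + z) = 69 + 3*z)
1/R(h(O(-3))) = 1/(69 + 3*((-5 - 1*(-3))*(-4 + (-5 - 1*(-3))))) = 1/(69 + 3*((-5 + 3)*(-4 + (-5 + 3)))) = 1/(69 + 3*(-2*(-4 - 2))) = 1/(69 + 3*(-2*(-6))) = 1/(69 + 3*12) = 1/(69 + 36) = 1/105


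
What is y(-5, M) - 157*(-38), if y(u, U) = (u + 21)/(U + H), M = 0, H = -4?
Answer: 5962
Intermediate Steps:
y(u, U) = (21 + u)/(-4 + U) (y(u, U) = (u + 21)/(U - 4) = (21 + u)/(-4 + U))
y(-5, M) - 157*(-38) = (21 - 5)/(-4 + 0) - 157*(-38) = 16/(-4) + 5966 = -1/4*16 + 5966 = -4 + 5966 = 5962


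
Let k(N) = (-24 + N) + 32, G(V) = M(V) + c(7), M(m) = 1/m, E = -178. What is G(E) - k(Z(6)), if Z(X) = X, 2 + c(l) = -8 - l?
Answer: -5519/178 ≈ -31.006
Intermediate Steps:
c(l) = -10 - l (c(l) = -2 + (-8 - l) = -10 - l)
G(V) = -17 + 1/V (G(V) = 1/V + (-10 - 1*7) = 1/V + (-10 - 7) = 1/V - 17 = -17 + 1/V)
k(N) = 8 + N
G(E) - k(Z(6)) = (-17 + 1/(-178)) - (8 + 6) = (-17 - 1/178) - 1*14 = -3027/178 - 14 = -5519/178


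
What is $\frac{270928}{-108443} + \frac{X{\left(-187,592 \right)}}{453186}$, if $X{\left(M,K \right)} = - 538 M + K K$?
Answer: $- \frac{2172511547}{1445436747} \approx -1.503$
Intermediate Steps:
$X{\left(M,K \right)} = K^{2} - 538 M$ ($X{\left(M,K \right)} = - 538 M + K^{2} = K^{2} - 538 M$)
$\frac{270928}{-108443} + \frac{X{\left(-187,592 \right)}}{453186} = \frac{270928}{-108443} + \frac{592^{2} - -100606}{453186} = 270928 \left(- \frac{1}{108443}\right) + \left(350464 + 100606\right) \frac{1}{453186} = - \frac{270928}{108443} + 451070 \cdot \frac{1}{453186} = - \frac{270928}{108443} + \frac{225535}{226593} = - \frac{2172511547}{1445436747}$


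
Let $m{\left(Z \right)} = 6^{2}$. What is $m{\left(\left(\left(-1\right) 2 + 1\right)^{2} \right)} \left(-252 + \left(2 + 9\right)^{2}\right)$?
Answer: $-4716$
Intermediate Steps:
$m{\left(Z \right)} = 36$
$m{\left(\left(\left(-1\right) 2 + 1\right)^{2} \right)} \left(-252 + \left(2 + 9\right)^{2}\right) = 36 \left(-252 + \left(2 + 9\right)^{2}\right) = 36 \left(-252 + 11^{2}\right) = 36 \left(-252 + 121\right) = 36 \left(-131\right) = -4716$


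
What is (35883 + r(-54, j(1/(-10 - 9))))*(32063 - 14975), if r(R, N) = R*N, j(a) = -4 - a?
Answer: 11719411776/19 ≈ 6.1681e+8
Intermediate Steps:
r(R, N) = N*R
(35883 + r(-54, j(1/(-10 - 9))))*(32063 - 14975) = (35883 + (-4 - 1/(-10 - 9))*(-54))*(32063 - 14975) = (35883 + (-4 - 1/(-19))*(-54))*17088 = (35883 + (-4 - 1*(-1/19))*(-54))*17088 = (35883 + (-4 + 1/19)*(-54))*17088 = (35883 - 75/19*(-54))*17088 = (35883 + 4050/19)*17088 = (685827/19)*17088 = 11719411776/19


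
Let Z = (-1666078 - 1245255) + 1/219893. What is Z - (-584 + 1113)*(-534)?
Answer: -578065053370/219893 ≈ -2.6288e+6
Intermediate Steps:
Z = -640181747368/219893 (Z = -2911333 + 1/219893 = -640181747368/219893 ≈ -2.9113e+6)
Z - (-584 + 1113)*(-534) = -640181747368/219893 - (-584 + 1113)*(-534) = -640181747368/219893 - 529*(-534) = -640181747368/219893 - 1*(-282486) = -640181747368/219893 + 282486 = -578065053370/219893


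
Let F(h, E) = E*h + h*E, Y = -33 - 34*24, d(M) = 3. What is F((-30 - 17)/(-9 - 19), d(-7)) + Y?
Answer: -11745/14 ≈ -838.93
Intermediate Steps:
Y = -849 (Y = -33 - 816 = -849)
F(h, E) = 2*E*h (F(h, E) = E*h + E*h = 2*E*h)
F((-30 - 17)/(-9 - 19), d(-7)) + Y = 2*3*((-30 - 17)/(-9 - 19)) - 849 = 2*3*(-47/(-28)) - 849 = 2*3*(-47*(-1/28)) - 849 = 2*3*(47/28) - 849 = 141/14 - 849 = -11745/14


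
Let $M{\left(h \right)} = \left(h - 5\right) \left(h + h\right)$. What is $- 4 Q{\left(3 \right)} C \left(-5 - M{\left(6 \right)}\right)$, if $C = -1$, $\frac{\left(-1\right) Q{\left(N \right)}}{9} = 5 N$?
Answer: $9180$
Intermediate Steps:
$M{\left(h \right)} = 2 h \left(-5 + h\right)$ ($M{\left(h \right)} = \left(-5 + h\right) 2 h = 2 h \left(-5 + h\right)$)
$Q{\left(N \right)} = - 45 N$ ($Q{\left(N \right)} = - 9 \cdot 5 N = - 45 N$)
$- 4 Q{\left(3 \right)} C \left(-5 - M{\left(6 \right)}\right) = - 4 \left(-45\right) 3 \left(-1\right) \left(-5 - 2 \cdot 6 \left(-5 + 6\right)\right) = - 4 \left(\left(-135\right) \left(-1\right)\right) \left(-5 - 2 \cdot 6 \cdot 1\right) = \left(-4\right) 135 \left(-5 - 12\right) = - 540 \left(-5 - 12\right) = \left(-540\right) \left(-17\right) = 9180$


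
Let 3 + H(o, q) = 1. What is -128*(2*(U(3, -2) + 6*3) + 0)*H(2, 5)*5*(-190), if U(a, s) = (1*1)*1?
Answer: -9241600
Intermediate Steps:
H(o, q) = -2 (H(o, q) = -3 + 1 = -2)
U(a, s) = 1 (U(a, s) = 1*1 = 1)
-128*(2*(U(3, -2) + 6*3) + 0)*H(2, 5)*5*(-190) = -128*(2*(1 + 6*3) + 0)*(-2)*5*(-190) = -128*(2*(1 + 18) + 0)*(-2)*5*(-190) = -128*(2*19 + 0)*(-2)*5*(-190) = -128*(38 + 0)*(-2)*5*(-190) = -128*38*(-2)*5*(-190) = -(-9728)*5*(-190) = -128*(-380)*(-190) = 48640*(-190) = -9241600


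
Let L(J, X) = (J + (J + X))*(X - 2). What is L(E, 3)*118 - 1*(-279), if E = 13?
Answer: 3701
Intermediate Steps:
L(J, X) = (-2 + X)*(X + 2*J) (L(J, X) = (X + 2*J)*(-2 + X) = (-2 + X)*(X + 2*J))
L(E, 3)*118 - 1*(-279) = (3**2 - 4*13 - 2*3 + 2*13*3)*118 - 1*(-279) = (9 - 52 - 6 + 78)*118 + 279 = 29*118 + 279 = 3422 + 279 = 3701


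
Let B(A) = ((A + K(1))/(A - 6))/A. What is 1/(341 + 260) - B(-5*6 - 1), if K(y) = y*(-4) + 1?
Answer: 21581/689347 ≈ 0.031306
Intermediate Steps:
K(y) = 1 - 4*y (K(y) = -4*y + 1 = 1 - 4*y)
B(A) = (-3 + A)/(A*(-6 + A)) (B(A) = ((A + (1 - 4*1))/(A - 6))/A = ((A + (1 - 4))/(-6 + A))/A = ((A - 3)/(-6 + A))/A = ((-3 + A)/(-6 + A))/A = (-3 + A)/(A*(-6 + A)))
1/(341 + 260) - B(-5*6 - 1) = 1/(341 + 260) - (-3 + (-5*6 - 1))/((-5*6 - 1)*(-6 + (-5*6 - 1))) = 1/601 - (-3 + (-30 - 1))/((-30 - 1)*(-6 + (-30 - 1))) = 1/601 - (-3 - 31)/((-31)*(-6 - 31)) = 1/601 - (-1)*(-34)/(31*(-37)) = 1/601 - (-1)*(-1)*(-34)/(31*37) = 1/601 - 1*(-34/1147) = 1/601 + 34/1147 = 21581/689347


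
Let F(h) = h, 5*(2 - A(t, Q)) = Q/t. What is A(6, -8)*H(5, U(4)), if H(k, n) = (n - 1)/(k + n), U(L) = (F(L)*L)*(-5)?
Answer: 306/125 ≈ 2.4480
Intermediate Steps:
A(t, Q) = 2 - Q/(5*t)
U(L) = -5*L² (U(L) = (L*L)*(-5) = L²*(-5) = -5*L²)
H(k, n) = (-1 + n)/(k + n)
A(6, -8)*H(5, U(4)) = (2 - ⅕*(-8)/6)*((-1 - 5*4²)/(5 - 5*4²)) = (2 - ⅕*(-8)*⅙)*((-1 - 5*16)/(5 - 5*16)) = (2 + 4/15)*((-1 - 80)/(5 - 80)) = 34*(-81/(-75))/15 = 34*(-1/75*(-81))/15 = (34/15)*(27/25) = 306/125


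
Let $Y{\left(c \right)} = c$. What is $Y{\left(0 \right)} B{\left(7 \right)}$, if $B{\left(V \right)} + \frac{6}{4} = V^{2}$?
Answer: $0$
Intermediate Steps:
$B{\left(V \right)} = - \frac{3}{2} + V^{2}$
$Y{\left(0 \right)} B{\left(7 \right)} = 0 \left(- \frac{3}{2} + 7^{2}\right) = 0 \left(- \frac{3}{2} + 49\right) = 0 \cdot \frac{95}{2} = 0$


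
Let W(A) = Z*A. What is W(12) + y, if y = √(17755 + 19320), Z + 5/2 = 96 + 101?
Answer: 2334 + 5*√1483 ≈ 2526.5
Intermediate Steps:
Z = 389/2 (Z = -5/2 + (96 + 101) = -5/2 + 197 = 389/2 ≈ 194.50)
W(A) = 389*A/2
y = 5*√1483 (y = √37075 = 5*√1483 ≈ 192.55)
W(12) + y = (389/2)*12 + 5*√1483 = 2334 + 5*√1483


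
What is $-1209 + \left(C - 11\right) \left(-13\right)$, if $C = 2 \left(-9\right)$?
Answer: $-832$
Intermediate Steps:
$C = -18$
$-1209 + \left(C - 11\right) \left(-13\right) = -1209 + \left(-18 - 11\right) \left(-13\right) = -1209 - -377 = -1209 + 377 = -832$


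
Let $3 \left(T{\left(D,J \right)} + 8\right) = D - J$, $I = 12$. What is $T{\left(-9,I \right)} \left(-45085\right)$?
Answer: $676275$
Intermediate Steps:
$T{\left(D,J \right)} = -8 - \frac{J}{3} + \frac{D}{3}$ ($T{\left(D,J \right)} = -8 + \frac{D - J}{3} = -8 + \left(- \frac{J}{3} + \frac{D}{3}\right) = -8 - \frac{J}{3} + \frac{D}{3}$)
$T{\left(-9,I \right)} \left(-45085\right) = \left(-8 - 4 + \frac{1}{3} \left(-9\right)\right) \left(-45085\right) = \left(-8 - 4 - 3\right) \left(-45085\right) = \left(-15\right) \left(-45085\right) = 676275$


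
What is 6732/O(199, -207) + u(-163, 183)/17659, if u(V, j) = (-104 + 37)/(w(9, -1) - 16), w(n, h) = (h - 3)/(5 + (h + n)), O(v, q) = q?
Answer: -2800273551/86105284 ≈ -32.521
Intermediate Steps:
w(n, h) = (-3 + h)/(5 + h + n)
u(V, j) = 871/212 (u(V, j) = (-104 + 37)/((-3 - 1)/(5 - 1 + 9) - 16) = -67/(-4/13 - 16) = -67/(-212/13) = -67*(-13/212) = 871/212)
6732/O(199, -207) + u(-163, 183)/17659 = 6732/(-207) + (871/212)/17659 = 6732*(-1/207) + (871/212)*(1/17659) = -748/23 + 871/3743708 = -2800273551/86105284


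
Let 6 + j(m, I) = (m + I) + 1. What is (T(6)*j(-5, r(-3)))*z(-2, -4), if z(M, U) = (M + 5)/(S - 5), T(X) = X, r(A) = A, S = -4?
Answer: 26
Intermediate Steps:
j(m, I) = -5 + I + m (j(m, I) = -6 + ((m + I) + 1) = -6 + ((I + m) + 1) = -6 + (1 + I + m) = -5 + I + m)
z(M, U) = -5/9 - M/9 (z(M, U) = (M + 5)/(-4 - 5) = (5 + M)/(-9) = (5 + M)*(-⅑) = -5/9 - M/9)
(T(6)*j(-5, r(-3)))*z(-2, -4) = (6*(-5 - 3 - 5))*(-5/9 - ⅑*(-2)) = (6*(-13))*(-5/9 + 2/9) = -78*(-⅓) = 26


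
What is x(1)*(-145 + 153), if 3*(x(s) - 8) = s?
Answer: 200/3 ≈ 66.667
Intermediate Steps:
x(s) = 8 + s/3
x(1)*(-145 + 153) = (8 + (⅓)*1)*(-145 + 153) = (8 + ⅓)*8 = (25/3)*8 = 200/3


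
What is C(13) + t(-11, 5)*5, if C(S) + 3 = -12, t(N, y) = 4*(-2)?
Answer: -55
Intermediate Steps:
t(N, y) = -8
C(S) = -15 (C(S) = -3 - 12 = -15)
C(13) + t(-11, 5)*5 = -15 - 8*5 = -15 - 40 = -55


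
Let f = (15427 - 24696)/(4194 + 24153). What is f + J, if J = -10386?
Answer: -294421211/28347 ≈ -10386.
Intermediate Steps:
f = -9269/28347 ≈ -0.32698
f + J = -9269/28347 - 10386 = -294421211/28347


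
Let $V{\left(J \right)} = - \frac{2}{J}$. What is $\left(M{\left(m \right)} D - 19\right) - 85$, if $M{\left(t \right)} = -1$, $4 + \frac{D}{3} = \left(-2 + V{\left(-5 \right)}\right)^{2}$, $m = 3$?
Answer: $- \frac{2492}{25} \approx -99.68$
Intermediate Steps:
$D = - \frac{108}{25}$ ($D = -12 + 3 \left(-2 - \frac{2}{-5}\right)^{2} = -12 + 3 \left(-2 - - \frac{2}{5}\right)^{2} = -12 + 3 \left(-2 + \frac{2}{5}\right)^{2} = -12 + 3 \left(- \frac{8}{5}\right)^{2} = -12 + 3 \cdot \frac{64}{25} = -12 + \frac{192}{25} = - \frac{108}{25} \approx -4.32$)
$\left(M{\left(m \right)} D - 19\right) - 85 = \left(\left(-1\right) \left(- \frac{108}{25}\right) - 19\right) - 85 = \left(\frac{108}{25} - 19\right) - 85 = - \frac{367}{25} - 85 = - \frac{2492}{25}$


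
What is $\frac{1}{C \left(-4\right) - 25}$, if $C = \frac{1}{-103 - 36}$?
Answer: $- \frac{139}{3471} \approx -0.040046$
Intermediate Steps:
$C = - \frac{1}{139}$ ($C = \frac{1}{-139} = - \frac{1}{139} \approx -0.0071942$)
$\frac{1}{C \left(-4\right) - 25} = \frac{1}{\left(- \frac{1}{139}\right) \left(-4\right) - 25} = \frac{1}{\frac{4}{139} - 25} = \frac{1}{- \frac{3471}{139}} = - \frac{139}{3471}$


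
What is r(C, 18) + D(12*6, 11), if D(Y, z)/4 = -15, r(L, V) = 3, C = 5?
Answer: -57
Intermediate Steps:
D(Y, z) = -60 (D(Y, z) = 4*(-15) = -60)
r(C, 18) + D(12*6, 11) = 3 - 60 = -57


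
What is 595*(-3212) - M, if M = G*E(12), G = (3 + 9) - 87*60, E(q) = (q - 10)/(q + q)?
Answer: -1910706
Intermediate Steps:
E(q) = (-10 + q)/(2*q) (E(q) = (-10 + q)/((2*q)) = (-10 + q)*(1/(2*q)) = (-10 + q)/(2*q))
G = -5208 (G = 12 - 5220 = -5208)
M = -434 (M = -2604*(-10 + 12)/12 = -2604*2/12 = -5208*1/12 = -434)
595*(-3212) - M = 595*(-3212) - 1*(-434) = -1911140 + 434 = -1910706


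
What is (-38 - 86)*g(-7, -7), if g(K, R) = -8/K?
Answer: -992/7 ≈ -141.71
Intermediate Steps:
(-38 - 86)*g(-7, -7) = (-38 - 86)*(-8/(-7)) = -(-992)*(-1)/7 = -124*8/7 = -992/7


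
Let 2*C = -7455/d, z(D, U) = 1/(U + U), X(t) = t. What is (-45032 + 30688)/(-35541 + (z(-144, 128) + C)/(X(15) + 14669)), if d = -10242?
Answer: 92042443333632/228059151994901 ≈ 0.40359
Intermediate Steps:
z(D, U) = 1/(2*U)
C = 2485/6828 (C = (-7455/(-10242))/2 = (-7455*(-1/10242))/2 = (½)*(2485/3414) = 2485/6828 ≈ 0.36394)
(-45032 + 30688)/(-35541 + (z(-144, 128) + C)/(X(15) + 14669)) = (-45032 + 30688)/(-35541 + ((½)/128 + 2485/6828)/(15 + 14669)) = -14344/(-35541 + ((½)*(1/128) + 2485/6828)/14684) = -14344/(-35541 + (1/256 + 2485/6828)*(1/14684)) = -14344/(-35541 + (160747/436992)*(1/14684)) = -14344/(-35541 + 160747/6416790528) = -14344/(-228059151994901/6416790528) = -14344*(-6416790528/228059151994901) = 92042443333632/228059151994901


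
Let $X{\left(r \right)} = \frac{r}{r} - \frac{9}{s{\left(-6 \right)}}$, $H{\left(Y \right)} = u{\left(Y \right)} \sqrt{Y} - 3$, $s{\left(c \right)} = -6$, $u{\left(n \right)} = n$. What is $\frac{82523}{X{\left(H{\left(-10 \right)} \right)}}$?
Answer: $\frac{165046}{5} \approx 33009.0$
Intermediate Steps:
$H{\left(Y \right)} = -3 + Y^{\frac{3}{2}}$ ($H{\left(Y \right)} = Y \sqrt{Y} - 3 = Y^{\frac{3}{2}} - 3 = -3 + Y^{\frac{3}{2}}$)
$X{\left(r \right)} = \frac{5}{2}$ ($X{\left(r \right)} = \frac{r}{r} - \frac{9}{-6} = 1 - - \frac{3}{2} = 1 + \frac{3}{2} = \frac{5}{2}$)
$\frac{82523}{X{\left(H{\left(-10 \right)} \right)}} = \frac{82523}{\frac{5}{2}} = 82523 \cdot \frac{2}{5} = \frac{165046}{5}$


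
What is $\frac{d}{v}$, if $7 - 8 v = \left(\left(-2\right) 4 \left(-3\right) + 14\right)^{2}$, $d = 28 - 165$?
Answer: $\frac{1096}{1437} \approx 0.7627$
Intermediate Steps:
$d = -137$ ($d = 28 - 165 = -137$)
$v = - \frac{1437}{8}$ ($v = \frac{7}{8} - \frac{\left(\left(-2\right) 4 \left(-3\right) + 14\right)^{2}}{8} = \frac{7}{8} - \frac{\left(\left(-8\right) \left(-3\right) + 14\right)^{2}}{8} = \frac{7}{8} - \frac{\left(24 + 14\right)^{2}}{8} = \frac{7}{8} - \frac{38^{2}}{8} = \frac{7}{8} - \frac{361}{2} = - \frac{1437}{8} \approx -179.63$)
$\frac{d}{v} = - \frac{137}{- \frac{1437}{8}} = \left(-137\right) \left(- \frac{8}{1437}\right) = \frac{1096}{1437}$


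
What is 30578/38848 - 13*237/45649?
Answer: 638082217/886686176 ≈ 0.71963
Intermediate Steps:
30578/38848 - 13*237/45649 = 30578*(1/38848) - 3081*1/45649 = 15289/19424 - 3081/45649 = 638082217/886686176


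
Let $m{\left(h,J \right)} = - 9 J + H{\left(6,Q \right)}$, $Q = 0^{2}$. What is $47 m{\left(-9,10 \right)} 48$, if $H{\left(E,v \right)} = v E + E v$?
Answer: $-203040$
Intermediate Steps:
$Q = 0$
$H{\left(E,v \right)} = 2 E v$ ($H{\left(E,v \right)} = E v + E v = 2 E v$)
$m{\left(h,J \right)} = - 9 J$ ($m{\left(h,J \right)} = - 9 J + 2 \cdot 6 \cdot 0 = - 9 J + 0 = - 9 J$)
$47 m{\left(-9,10 \right)} 48 = 47 \left(\left(-9\right) 10\right) 48 = 47 \left(-90\right) 48 = \left(-4230\right) 48 = -203040$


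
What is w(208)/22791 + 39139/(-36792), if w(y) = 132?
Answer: -295720135/279508824 ≈ -1.0580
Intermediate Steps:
w(208)/22791 + 39139/(-36792) = 132/22791 + 39139/(-36792) = 132*(1/22791) + 39139*(-1/36792) = 44/7597 - 39139/36792 = -295720135/279508824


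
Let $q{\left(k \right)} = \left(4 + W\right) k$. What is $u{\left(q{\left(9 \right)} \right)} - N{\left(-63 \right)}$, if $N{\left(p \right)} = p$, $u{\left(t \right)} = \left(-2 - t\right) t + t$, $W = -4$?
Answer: $63$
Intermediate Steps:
$q{\left(k \right)} = 0$ ($q{\left(k \right)} = \left(4 - 4\right) k = 0 k = 0$)
$u{\left(t \right)} = t + t \left(-2 - t\right)$ ($u{\left(t \right)} = t \left(-2 - t\right) + t = t + t \left(-2 - t\right)$)
$u{\left(q{\left(9 \right)} \right)} - N{\left(-63 \right)} = \left(-1\right) 0 \left(1 + 0\right) - -63 = \left(-1\right) 0 \cdot 1 + 63 = 0 + 63 = 63$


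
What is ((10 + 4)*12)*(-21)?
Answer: -3528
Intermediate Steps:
((10 + 4)*12)*(-21) = (14*12)*(-21) = 168*(-21) = -3528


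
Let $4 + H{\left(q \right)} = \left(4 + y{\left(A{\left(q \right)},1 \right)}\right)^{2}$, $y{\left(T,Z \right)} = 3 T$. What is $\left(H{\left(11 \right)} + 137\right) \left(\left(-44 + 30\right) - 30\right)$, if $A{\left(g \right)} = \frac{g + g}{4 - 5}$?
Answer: $-174988$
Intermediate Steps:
$A{\left(g \right)} = - 2 g$ ($A{\left(g \right)} = \frac{2 g}{-1} = 2 g \left(-1\right) = - 2 g$)
$H{\left(q \right)} = -4 + \left(4 - 6 q\right)^{2}$ ($H{\left(q \right)} = -4 + \left(4 + 3 \left(- 2 q\right)\right)^{2} = -4 + \left(4 - 6 q\right)^{2}$)
$\left(H{\left(11 \right)} + 137\right) \left(\left(-44 + 30\right) - 30\right) = \left(\left(-4 + 4 \left(2 - 33\right)^{2}\right) + 137\right) \left(\left(-44 + 30\right) - 30\right) = \left(\left(-4 + 4 \left(2 - 33\right)^{2}\right) + 137\right) \left(-14 - 30\right) = \left(\left(-4 + 4 \left(-31\right)^{2}\right) + 137\right) \left(-44\right) = \left(\left(-4 + 4 \cdot 961\right) + 137\right) \left(-44\right) = \left(\left(-4 + 3844\right) + 137\right) \left(-44\right) = \left(3840 + 137\right) \left(-44\right) = 3977 \left(-44\right) = -174988$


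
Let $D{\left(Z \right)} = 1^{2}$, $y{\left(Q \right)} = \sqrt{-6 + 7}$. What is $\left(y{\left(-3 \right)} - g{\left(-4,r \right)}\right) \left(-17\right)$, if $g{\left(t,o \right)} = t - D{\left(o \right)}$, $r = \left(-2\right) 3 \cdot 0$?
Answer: $-102$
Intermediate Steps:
$y{\left(Q \right)} = 1$ ($y{\left(Q \right)} = \sqrt{1} = 1$)
$D{\left(Z \right)} = 1$
$r = 0$ ($r = \left(-6\right) 0 = 0$)
$g{\left(t,o \right)} = -1 + t$ ($g{\left(t,o \right)} = t - 1 = -1 + t$)
$\left(y{\left(-3 \right)} - g{\left(-4,r \right)}\right) \left(-17\right) = \left(1 - \left(-1 - 4\right)\right) \left(-17\right) = \left(1 - -5\right) \left(-17\right) = \left(1 + 5\right) \left(-17\right) = 6 \left(-17\right) = -102$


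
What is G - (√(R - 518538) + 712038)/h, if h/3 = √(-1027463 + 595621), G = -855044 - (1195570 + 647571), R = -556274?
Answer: -2698185 - √116037240926/647763 + 118673*I*√431842/215921 ≈ -2.6982e+6 + 361.18*I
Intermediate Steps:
G = -2698185 (G = -855044 - 1*1843141 = -855044 - 1843141 = -2698185)
h = 3*I*√431842 (h = 3*√(-1027463 + 595621) = 3*√(-431842) = 3*(I*√431842) = 3*I*√431842 ≈ 1971.4*I)
G - (√(R - 518538) + 712038)/h = -2698185 - (√(-556274 - 518538) + 712038)/(3*I*√431842) = -2698185 - (√(-1074812) + 712038)*(-I*√431842/1295526) = -2698185 - (2*I*√268703 + 712038)*(-I*√431842/1295526) = -2698185 - (712038 + 2*I*√268703)*(-I*√431842/1295526) = -2698185 - (-1)*I*√431842*(712038 + 2*I*√268703)/1295526 = -2698185 + I*√431842*(712038 + 2*I*√268703)/1295526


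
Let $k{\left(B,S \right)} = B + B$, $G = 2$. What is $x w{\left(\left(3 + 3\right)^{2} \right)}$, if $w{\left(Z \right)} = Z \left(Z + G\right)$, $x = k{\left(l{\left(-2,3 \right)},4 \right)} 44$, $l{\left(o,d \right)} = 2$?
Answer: $240768$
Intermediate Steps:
$k{\left(B,S \right)} = 2 B$
$x = 176$ ($x = 2 \cdot 2 \cdot 44 = 4 \cdot 44 = 176$)
$w{\left(Z \right)} = Z \left(2 + Z\right)$ ($w{\left(Z \right)} = Z \left(Z + 2\right) = Z \left(2 + Z\right)$)
$x w{\left(\left(3 + 3\right)^{2} \right)} = 176 \left(3 + 3\right)^{2} \left(2 + \left(3 + 3\right)^{2}\right) = 176 \cdot 6^{2} \left(2 + 6^{2}\right) = 176 \cdot 36 \left(2 + 36\right) = 176 \cdot 36 \cdot 38 = 176 \cdot 1368 = 240768$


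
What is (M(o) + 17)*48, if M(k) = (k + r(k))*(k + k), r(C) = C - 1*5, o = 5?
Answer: 3216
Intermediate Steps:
r(C) = -5 + C (r(C) = C - 5 = -5 + C)
M(k) = 2*k*(-5 + 2*k) (M(k) = (k + (-5 + k))*(k + k) = (-5 + 2*k)*(2*k) = 2*k*(-5 + 2*k))
(M(o) + 17)*48 = (2*5*(-5 + 2*5) + 17)*48 = (2*5*(-5 + 10) + 17)*48 = (2*5*5 + 17)*48 = (50 + 17)*48 = 67*48 = 3216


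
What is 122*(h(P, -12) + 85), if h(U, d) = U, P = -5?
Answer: 9760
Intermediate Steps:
122*(h(P, -12) + 85) = 122*(-5 + 85) = 122*80 = 9760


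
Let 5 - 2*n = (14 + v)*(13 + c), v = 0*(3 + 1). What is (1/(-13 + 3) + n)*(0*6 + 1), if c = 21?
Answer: -1178/5 ≈ -235.60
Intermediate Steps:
v = 0 (v = 0*4 = 0)
n = -471/2 (n = 5/2 - (14 + 0)*(13 + 21)/2 = 5/2 - 7*34 = 5/2 - 1/2*476 = 5/2 - 238 = -471/2 ≈ -235.50)
(1/(-13 + 3) + n)*(0*6 + 1) = (1/(-13 + 3) - 471/2)*(0*6 + 1) = (1/(-10) - 471/2)*(0 + 1) = (-1/10 - 471/2)*1 = -1178/5*1 = -1178/5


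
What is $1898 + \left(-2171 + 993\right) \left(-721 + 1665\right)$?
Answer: $-1110134$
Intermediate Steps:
$1898 + \left(-2171 + 993\right) \left(-721 + 1665\right) = 1898 - 1112032 = -1110134$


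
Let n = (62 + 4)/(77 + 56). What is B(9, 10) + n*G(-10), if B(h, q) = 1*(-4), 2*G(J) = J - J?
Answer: -4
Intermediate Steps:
n = 66/133 ≈ 0.49624
G(J) = 0 (G(J) = (J - J)/2 = (1/2)*0 = 0)
B(h, q) = -4
B(9, 10) + n*G(-10) = -4 + (66/133)*0 = -4 + 0 = -4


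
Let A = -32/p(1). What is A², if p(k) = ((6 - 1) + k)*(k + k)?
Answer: 64/9 ≈ 7.1111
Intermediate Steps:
p(k) = 2*k*(5 + k) (p(k) = (5 + k)*(2*k) = 2*k*(5 + k))
A = -8/3 (A = -32*1/(2*(5 + 1)) = -32/(2*1*6) = -32/12 = -32*1/12 = -8/3 ≈ -2.6667)
A² = (-8/3)² = 64/9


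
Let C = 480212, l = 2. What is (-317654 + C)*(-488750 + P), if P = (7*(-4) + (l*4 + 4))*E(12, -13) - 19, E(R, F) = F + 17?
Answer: -79463714814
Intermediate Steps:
E(R, F) = 17 + F
P = -83 (P = (7*(-4) + (2*4 + 4))*(17 - 13) - 19 = (-28 + (8 + 4))*4 - 19 = (-28 + 12)*4 - 19 = -16*4 - 19 = -64 - 19 = -83)
(-317654 + C)*(-488750 + P) = (-317654 + 480212)*(-488750 - 83) = 162558*(-488833) = -79463714814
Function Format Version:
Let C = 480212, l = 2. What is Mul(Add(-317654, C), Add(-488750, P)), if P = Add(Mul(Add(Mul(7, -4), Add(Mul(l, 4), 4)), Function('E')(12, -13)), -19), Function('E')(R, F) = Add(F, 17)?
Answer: -79463714814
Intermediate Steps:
Function('E')(R, F) = Add(17, F)
P = -83 (P = Add(Mul(Add(Mul(7, -4), Add(Mul(2, 4), 4)), Add(17, -13)), -19) = Add(Mul(Add(-28, Add(8, 4)), 4), -19) = Add(Mul(Add(-28, 12), 4), -19) = Add(Mul(-16, 4), -19) = Add(-64, -19) = -83)
Mul(Add(-317654, C), Add(-488750, P)) = Mul(Add(-317654, 480212), Add(-488750, -83)) = Mul(162558, -488833) = -79463714814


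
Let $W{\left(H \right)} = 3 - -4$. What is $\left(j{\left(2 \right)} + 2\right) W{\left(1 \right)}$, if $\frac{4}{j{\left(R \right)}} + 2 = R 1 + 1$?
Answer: $42$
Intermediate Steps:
$W{\left(H \right)} = 7$ ($W{\left(H \right)} = 3 + 4 = 7$)
$j{\left(R \right)} = \frac{4}{-1 + R}$ ($j{\left(R \right)} = \frac{4}{-2 + \left(R 1 + 1\right)} = \frac{4}{-2 + \left(R + 1\right)} = \frac{4}{-2 + \left(1 + R\right)} = \frac{4}{-1 + R}$)
$\left(j{\left(2 \right)} + 2\right) W{\left(1 \right)} = \left(\frac{4}{-1 + 2} + 2\right) 7 = \left(\frac{4}{1} + 2\right) 7 = \left(4 \cdot 1 + 2\right) 7 = \left(4 + 2\right) 7 = 6 \cdot 7 = 42$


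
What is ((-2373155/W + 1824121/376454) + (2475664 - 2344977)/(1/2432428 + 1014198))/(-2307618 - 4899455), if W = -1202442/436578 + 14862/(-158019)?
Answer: -649768503870082983410293777773839/5620486110912586919409397234178790 ≈ -0.11561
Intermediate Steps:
W = -10916505813/3832645499 (W = -1202442*1/436578 + 14862*(-1/158019) = -200407/72763 - 4954/52673 = -10916505813/3832645499 ≈ -2.8483)
((-2373155/W + 1824121/376454) + (2475664 - 2344977)/(1/2432428 + 1014198))/(-2307618 - 4899455) = ((-2373155/(-10916505813/3832645499) + 1824121/376454) + (2475664 - 2344977)/(1/2432428 + 1014198))/(-2307618 - 4899455) = ((-2373155*(-3832645499/10916505813) + 1824121*(1/376454)) + 130687/(1/2432428 + 1014198))/(-7207073) = ((9095461829179345/10916505813 + 140317/28958) + 130687/(2466963612745/2432428))*(-1/7207073) = (263387915420721635231/316120175332854 + 130687*(2432428/2466963612745))*(-1/7207073) = (263387915420721635231/316120175332854 + 317886718036/2466963612745)*(-1/7207073) = (649768503870082983410293777773839/779856969800720336731624230)*(-1/7207073) = -649768503870082983410293777773839/5620486110912586919409397234178790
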